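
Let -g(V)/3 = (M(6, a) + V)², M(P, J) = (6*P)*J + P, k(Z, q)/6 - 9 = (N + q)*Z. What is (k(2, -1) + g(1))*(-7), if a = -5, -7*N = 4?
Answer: 628263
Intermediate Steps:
N = -4/7 (N = -⅐*4 = -4/7 ≈ -0.57143)
k(Z, q) = 54 + 6*Z*(-4/7 + q) (k(Z, q) = 54 + 6*((-4/7 + q)*Z) = 54 + 6*(Z*(-4/7 + q)) = 54 + 6*Z*(-4/7 + q))
M(P, J) = P + 6*J*P (M(P, J) = 6*J*P + P = P + 6*J*P)
g(V) = -3*(-174 + V)² (g(V) = -3*(6*(1 + 6*(-5)) + V)² = -3*(6*(1 - 30) + V)² = -3*(6*(-29) + V)² = -3*(-174 + V)²)
(k(2, -1) + g(1))*(-7) = ((54 - 24/7*2 + 6*2*(-1)) - 3*(-174 + 1)²)*(-7) = ((54 - 48/7 - 12) - 3*(-173)²)*(-7) = (246/7 - 3*29929)*(-7) = (246/7 - 89787)*(-7) = -628263/7*(-7) = 628263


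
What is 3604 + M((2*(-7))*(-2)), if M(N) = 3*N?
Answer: 3688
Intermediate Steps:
3604 + M((2*(-7))*(-2)) = 3604 + 3*((2*(-7))*(-2)) = 3604 + 3*(-14*(-2)) = 3604 + 3*28 = 3604 + 84 = 3688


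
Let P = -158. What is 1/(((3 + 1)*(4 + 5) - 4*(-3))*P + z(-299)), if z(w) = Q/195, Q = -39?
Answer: -5/37921 ≈ -0.00013185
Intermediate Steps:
z(w) = -⅕ (z(w) = -39/195 = -39*1/195 = -⅕)
1/(((3 + 1)*(4 + 5) - 4*(-3))*P + z(-299)) = 1/(((3 + 1)*(4 + 5) - 4*(-3))*(-158) - ⅕) = 1/((4*9 + 12)*(-158) - ⅕) = 1/((36 + 12)*(-158) - ⅕) = 1/(48*(-158) - ⅕) = 1/(-7584 - ⅕) = 1/(-37921/5) = -5/37921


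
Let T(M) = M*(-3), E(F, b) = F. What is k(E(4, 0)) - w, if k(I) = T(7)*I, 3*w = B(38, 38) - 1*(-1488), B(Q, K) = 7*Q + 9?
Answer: -2015/3 ≈ -671.67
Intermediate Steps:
B(Q, K) = 9 + 7*Q
T(M) = -3*M
w = 1763/3 (w = ((9 + 7*38) - 1*(-1488))/3 = ((9 + 266) + 1488)/3 = (275 + 1488)/3 = (⅓)*1763 = 1763/3 ≈ 587.67)
k(I) = -21*I (k(I) = (-3*7)*I = -21*I)
k(E(4, 0)) - w = -21*4 - 1*1763/3 = -84 - 1763/3 = -2015/3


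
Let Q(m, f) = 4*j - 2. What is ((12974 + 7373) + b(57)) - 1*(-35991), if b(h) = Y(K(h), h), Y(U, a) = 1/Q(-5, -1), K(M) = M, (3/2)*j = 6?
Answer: 788733/14 ≈ 56338.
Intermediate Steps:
j = 4 (j = (⅔)*6 = 4)
Q(m, f) = 14 (Q(m, f) = 4*4 - 2 = 16 - 2 = 14)
Y(U, a) = 1/14
b(h) = 1/14
((12974 + 7373) + b(57)) - 1*(-35991) = ((12974 + 7373) + 1/14) - 1*(-35991) = (20347 + 1/14) + 35991 = 284859/14 + 35991 = 788733/14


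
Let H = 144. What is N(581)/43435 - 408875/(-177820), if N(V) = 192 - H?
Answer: 209035541/90866020 ≈ 2.3005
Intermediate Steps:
N(V) = 48 (N(V) = 192 - 1*144 = 192 - 144 = 48)
N(581)/43435 - 408875/(-177820) = 48/43435 - 408875/(-177820) = 48*(1/43435) - 408875*(-1/177820) = 48/43435 + 81775/35564 = 209035541/90866020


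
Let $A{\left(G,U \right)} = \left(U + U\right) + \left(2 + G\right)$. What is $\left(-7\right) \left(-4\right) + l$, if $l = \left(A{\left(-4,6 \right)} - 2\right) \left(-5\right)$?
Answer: $-12$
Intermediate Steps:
$A{\left(G,U \right)} = 2 + G + 2 U$ ($A{\left(G,U \right)} = 2 U + \left(2 + G\right) = 2 + G + 2 U$)
$l = -40$ ($l = \left(\left(2 - 4 + 2 \cdot 6\right) - 2\right) \left(-5\right) = \left(\left(2 - 4 + 12\right) - 2\right) \left(-5\right) = \left(10 - 2\right) \left(-5\right) = 8 \left(-5\right) = -40$)
$\left(-7\right) \left(-4\right) + l = \left(-7\right) \left(-4\right) - 40 = 28 - 40 = -12$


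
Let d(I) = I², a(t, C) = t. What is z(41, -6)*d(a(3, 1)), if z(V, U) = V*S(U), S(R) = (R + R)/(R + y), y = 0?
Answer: 738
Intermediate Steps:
S(R) = 2 (S(R) = (R + R)/(R + 0) = (2*R)/R = 2)
z(V, U) = 2*V (z(V, U) = V*2 = 2*V)
z(41, -6)*d(a(3, 1)) = (2*41)*3² = 82*9 = 738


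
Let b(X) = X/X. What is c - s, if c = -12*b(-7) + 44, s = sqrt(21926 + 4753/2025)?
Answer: 32 - sqrt(44404903)/45 ≈ -116.08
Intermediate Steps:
b(X) = 1
s = sqrt(44404903)/45 (s = sqrt(21926 + 4753*(1/2025)) = sqrt(21926 + 4753/2025) = sqrt(44404903/2025) = sqrt(44404903)/45 ≈ 148.08)
c = 32 (c = -12*1 + 44 = -12 + 44 = 32)
c - s = 32 - sqrt(44404903)/45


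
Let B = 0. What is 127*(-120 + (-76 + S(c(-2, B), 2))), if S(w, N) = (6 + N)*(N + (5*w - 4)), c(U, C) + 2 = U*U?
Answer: -16764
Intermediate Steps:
c(U, C) = -2 + U² (c(U, C) = -2 + U*U = -2 + U²)
S(w, N) = (6 + N)*(-4 + N + 5*w) (S(w, N) = (6 + N)*(N + (-4 + 5*w)) = (6 + N)*(-4 + N + 5*w))
127*(-120 + (-76 + S(c(-2, B), 2))) = 127*(-120 + (-76 + (-24 + 2² + 2*2 + 30*(-2 + (-2)²) + 5*2*(-2 + (-2)²)))) = 127*(-120 + (-76 + (-24 + 4 + 4 + 30*(-2 + 4) + 5*2*(-2 + 4)))) = 127*(-120 + (-76 + (-24 + 4 + 4 + 30*2 + 5*2*2))) = 127*(-120 + (-76 + (-24 + 4 + 4 + 60 + 20))) = 127*(-120 + (-76 + 64)) = 127*(-120 - 12) = 127*(-132) = -16764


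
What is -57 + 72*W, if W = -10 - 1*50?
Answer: -4377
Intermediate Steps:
W = -60 (W = -10 - 50 = -60)
-57 + 72*W = -57 + 72*(-60) = -57 - 4320 = -4377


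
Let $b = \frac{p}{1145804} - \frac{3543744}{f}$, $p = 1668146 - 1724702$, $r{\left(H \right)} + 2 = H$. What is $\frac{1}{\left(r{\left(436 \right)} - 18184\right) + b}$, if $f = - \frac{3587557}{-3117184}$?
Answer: $- \frac{1027659290207}{3182522575283598769} \approx -3.2291 \cdot 10^{-7}$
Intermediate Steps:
$f = \frac{3587557}{3117184}$ ($f = \left(-3587557\right) \left(- \frac{1}{3117184}\right) = \frac{3587557}{3117184} \approx 1.1509$)
$r{\left(H \right)} = -2 + H$
$p = -56556$
$b = - \frac{3164281622882424519}{1027659290207}$ ($b = - \frac{56556}{1145804} - \frac{3543744}{\frac{3587557}{3117184}} = \left(-56556\right) \frac{1}{1145804} - \frac{11046502096896}{3587557} = - \frac{14139}{286451} - \frac{11046502096896}{3587557} = - \frac{3164281622882424519}{1027659290207} \approx -3.0791 \cdot 10^{6}$)
$\frac{1}{\left(r{\left(436 \right)} - 18184\right) + b} = \frac{1}{\left(\left(-2 + 436\right) - 18184\right) - \frac{3164281622882424519}{1027659290207}} = \frac{1}{\left(434 - 18184\right) - \frac{3164281622882424519}{1027659290207}} = \frac{1}{-17750 - \frac{3164281622882424519}{1027659290207}} = \frac{1}{- \frac{3182522575283598769}{1027659290207}} = - \frac{1027659290207}{3182522575283598769}$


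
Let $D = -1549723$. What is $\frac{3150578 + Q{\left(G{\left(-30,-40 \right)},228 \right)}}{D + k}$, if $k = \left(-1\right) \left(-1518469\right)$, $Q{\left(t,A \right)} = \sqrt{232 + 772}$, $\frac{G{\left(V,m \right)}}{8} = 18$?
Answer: $- \frac{1575289}{15627} - \frac{\sqrt{251}}{15627} \approx -100.81$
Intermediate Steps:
$G{\left(V,m \right)} = 144$ ($G{\left(V,m \right)} = 8 \cdot 18 = 144$)
$Q{\left(t,A \right)} = 2 \sqrt{251}$ ($Q{\left(t,A \right)} = \sqrt{1004} = 2 \sqrt{251}$)
$k = 1518469$
$\frac{3150578 + Q{\left(G{\left(-30,-40 \right)},228 \right)}}{D + k} = \frac{3150578 + 2 \sqrt{251}}{-1549723 + 1518469} = \frac{3150578 + 2 \sqrt{251}}{-31254} = \left(3150578 + 2 \sqrt{251}\right) \left(- \frac{1}{31254}\right) = - \frac{1575289}{15627} - \frac{\sqrt{251}}{15627}$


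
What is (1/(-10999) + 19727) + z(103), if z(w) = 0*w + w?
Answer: 218110169/10999 ≈ 19830.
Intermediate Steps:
z(w) = w (z(w) = 0 + w = w)
(1/(-10999) + 19727) + z(103) = (1/(-10999) + 19727) + 103 = (-1/10999 + 19727) + 103 = 216977272/10999 + 103 = 218110169/10999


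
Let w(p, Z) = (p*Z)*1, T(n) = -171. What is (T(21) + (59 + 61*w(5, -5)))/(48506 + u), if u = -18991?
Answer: -1637/29515 ≈ -0.055463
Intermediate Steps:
w(p, Z) = Z*p (w(p, Z) = (Z*p)*1 = Z*p)
(T(21) + (59 + 61*w(5, -5)))/(48506 + u) = (-171 + (59 + 61*(-5*5)))/(48506 - 18991) = (-171 + (59 + 61*(-25)))/29515 = (-171 + (59 - 1525))*(1/29515) = (-171 - 1466)*(1/29515) = -1637*1/29515 = -1637/29515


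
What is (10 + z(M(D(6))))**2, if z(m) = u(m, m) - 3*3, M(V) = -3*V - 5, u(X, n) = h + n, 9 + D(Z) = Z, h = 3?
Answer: 64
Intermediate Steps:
D(Z) = -9 + Z
u(X, n) = 3 + n
M(V) = -5 - 3*V
z(m) = -6 + m (z(m) = (3 + m) - 3*3 = (3 + m) - 9 = -6 + m)
(10 + z(M(D(6))))**2 = (10 + (-6 + (-5 - 3*(-9 + 6))))**2 = (10 + (-6 + (-5 - 3*(-3))))**2 = (10 + (-6 + (-5 + 9)))**2 = (10 + (-6 + 4))**2 = (10 - 2)**2 = 8**2 = 64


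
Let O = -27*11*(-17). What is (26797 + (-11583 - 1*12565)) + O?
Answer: 7698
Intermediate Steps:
O = 5049 (O = -297*(-17) = 5049)
(26797 + (-11583 - 1*12565)) + O = (26797 + (-11583 - 1*12565)) + 5049 = (26797 + (-11583 - 12565)) + 5049 = (26797 - 24148) + 5049 = 2649 + 5049 = 7698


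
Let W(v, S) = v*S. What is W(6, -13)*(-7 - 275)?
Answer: 21996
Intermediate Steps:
W(v, S) = S*v
W(6, -13)*(-7 - 275) = (-13*6)*(-7 - 275) = -78*(-282) = 21996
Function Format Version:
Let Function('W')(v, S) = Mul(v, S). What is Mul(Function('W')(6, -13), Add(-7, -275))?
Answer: 21996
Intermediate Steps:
Function('W')(v, S) = Mul(S, v)
Mul(Function('W')(6, -13), Add(-7, -275)) = Mul(Mul(-13, 6), Add(-7, -275)) = Mul(-78, -282) = 21996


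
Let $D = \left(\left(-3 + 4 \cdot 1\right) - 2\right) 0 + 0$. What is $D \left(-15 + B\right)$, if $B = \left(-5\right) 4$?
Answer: $0$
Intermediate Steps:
$B = -20$
$D = 0$ ($D = \left(\left(-3 + 4\right) - 2\right) 0 + 0 = \left(1 - 2\right) 0 + 0 = \left(-1\right) 0 + 0 = 0 + 0 = 0$)
$D \left(-15 + B\right) = 0 \left(-15 - 20\right) = 0 \left(-35\right) = 0$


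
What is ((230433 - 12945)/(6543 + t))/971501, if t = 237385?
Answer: 27186/29622036991 ≈ 9.1776e-7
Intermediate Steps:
((230433 - 12945)/(6543 + t))/971501 = ((230433 - 12945)/(6543 + 237385))/971501 = (217488/243928)*(1/971501) = (217488*(1/243928))*(1/971501) = (27186/30491)*(1/971501) = 27186/29622036991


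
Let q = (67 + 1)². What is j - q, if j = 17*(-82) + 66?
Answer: -5952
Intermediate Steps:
q = 4624 (q = 68² = 4624)
j = -1328 (j = -1394 + 66 = -1328)
j - q = -1328 - 1*4624 = -1328 - 4624 = -5952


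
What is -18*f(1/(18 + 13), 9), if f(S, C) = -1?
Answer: 18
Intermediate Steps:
-18*f(1/(18 + 13), 9) = -18*(-1) = 18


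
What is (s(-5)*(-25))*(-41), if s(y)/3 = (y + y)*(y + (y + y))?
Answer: 461250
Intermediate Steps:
s(y) = 18*y² (s(y) = 3*((y + y)*(y + (y + y))) = 3*((2*y)*(y + 2*y)) = 3*((2*y)*(3*y)) = 3*(6*y²) = 18*y²)
(s(-5)*(-25))*(-41) = ((18*(-5)²)*(-25))*(-41) = ((18*25)*(-25))*(-41) = (450*(-25))*(-41) = -11250*(-41) = 461250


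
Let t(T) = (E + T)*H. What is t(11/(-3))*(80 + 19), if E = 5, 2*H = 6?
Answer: 396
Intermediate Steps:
H = 3 (H = (1/2)*6 = 3)
t(T) = 15 + 3*T (t(T) = (5 + T)*3 = 15 + 3*T)
t(11/(-3))*(80 + 19) = (15 + 3*(11/(-3)))*(80 + 19) = (15 + 3*(11*(-1/3)))*99 = (15 + 3*(-11/3))*99 = (15 - 11)*99 = 4*99 = 396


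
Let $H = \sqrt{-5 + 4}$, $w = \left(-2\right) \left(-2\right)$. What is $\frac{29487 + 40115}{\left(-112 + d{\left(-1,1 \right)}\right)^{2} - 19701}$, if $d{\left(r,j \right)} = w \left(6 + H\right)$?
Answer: $- \frac{833344746}{143848345} + \frac{48999808 i}{143848345} \approx -5.7932 + 0.34064 i$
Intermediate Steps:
$w = 4$
$H = i$ ($H = \sqrt{-1} = i \approx 1.0 i$)
$d{\left(r,j \right)} = 24 + 4 i$ ($d{\left(r,j \right)} = 4 \left(6 + i\right) = 24 + 4 i$)
$\frac{29487 + 40115}{\left(-112 + d{\left(-1,1 \right)}\right)^{2} - 19701} = \frac{29487 + 40115}{\left(-112 + \left(24 + 4 i\right)\right)^{2} - 19701} = \frac{69602}{\left(-88 + 4 i\right)^{2} - 19701} = \frac{69602}{-19701 + \left(-88 + 4 i\right)^{2}}$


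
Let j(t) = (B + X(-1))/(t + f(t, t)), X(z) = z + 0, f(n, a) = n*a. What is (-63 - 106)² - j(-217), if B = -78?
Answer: 1338711271/46872 ≈ 28561.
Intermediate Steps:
f(n, a) = a*n
X(z) = z
j(t) = -79/(t + t²) (j(t) = (-78 - 1)/(t + t*t) = -79/(t + t²))
(-63 - 106)² - j(-217) = (-63 - 106)² - (-79)/((-217)*(1 - 217)) = (-169)² - (-79)*(-1)/(217*(-216)) = 28561 - (-79)*(-1)*(-1)/(217*216) = 28561 - 1*(-79/46872) = 28561 + 79/46872 = 1338711271/46872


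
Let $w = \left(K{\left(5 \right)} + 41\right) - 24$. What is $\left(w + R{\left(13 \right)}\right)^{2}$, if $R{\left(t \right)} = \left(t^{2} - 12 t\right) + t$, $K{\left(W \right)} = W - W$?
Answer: $1849$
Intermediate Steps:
$K{\left(W \right)} = 0$
$R{\left(t \right)} = t^{2} - 11 t$
$w = 17$ ($w = \left(0 + 41\right) - 24 = 41 - 24 = 17$)
$\left(w + R{\left(13 \right)}\right)^{2} = \left(17 + 13 \left(-11 + 13\right)\right)^{2} = \left(17 + 13 \cdot 2\right)^{2} = \left(17 + 26\right)^{2} = 43^{2} = 1849$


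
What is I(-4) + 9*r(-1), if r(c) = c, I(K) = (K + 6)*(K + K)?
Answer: -25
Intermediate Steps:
I(K) = 2*K*(6 + K) (I(K) = (6 + K)*(2*K) = 2*K*(6 + K))
I(-4) + 9*r(-1) = 2*(-4)*(6 - 4) + 9*(-1) = 2*(-4)*2 - 9 = -16 - 9 = -25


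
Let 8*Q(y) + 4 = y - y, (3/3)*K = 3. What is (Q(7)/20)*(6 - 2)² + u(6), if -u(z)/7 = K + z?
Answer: -317/5 ≈ -63.400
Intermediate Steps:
K = 3
u(z) = -21 - 7*z (u(z) = -7*(3 + z) = -21 - 7*z)
Q(y) = -½ (Q(y) = -½ + (y - y)/8 = -½ + (⅛)*0 = -½ + 0 = -½)
(Q(7)/20)*(6 - 2)² + u(6) = (-½/20)*(6 - 2)² + (-21 - 7*6) = -½*1/20*4² + (-21 - 42) = -1/40*16 - 63 = -⅖ - 63 = -317/5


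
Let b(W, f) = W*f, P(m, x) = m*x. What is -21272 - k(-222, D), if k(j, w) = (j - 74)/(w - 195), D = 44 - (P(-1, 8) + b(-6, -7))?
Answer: -106368/5 ≈ -21274.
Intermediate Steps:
D = 10 (D = 44 - (-1*8 - 6*(-7)) = 44 - (-8 + 42) = 44 - 1*34 = 44 - 34 = 10)
k(j, w) = (-74 + j)/(-195 + w)
-21272 - k(-222, D) = -21272 - (-74 - 222)/(-195 + 10) = -21272 - (-296)/(-185) = -21272 - (-1)*(-296)/185 = -21272 - 1*8/5 = -21272 - 8/5 = -106368/5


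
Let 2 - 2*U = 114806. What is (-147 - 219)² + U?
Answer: 76554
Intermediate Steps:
U = -57402 (U = 1 - ½*114806 = 1 - 57403 = -57402)
(-147 - 219)² + U = (-147 - 219)² - 57402 = (-366)² - 57402 = 133956 - 57402 = 76554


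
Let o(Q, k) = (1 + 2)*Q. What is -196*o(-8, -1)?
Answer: 4704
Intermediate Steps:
o(Q, k) = 3*Q
-196*o(-8, -1) = -588*(-8) = -196*(-24) = 4704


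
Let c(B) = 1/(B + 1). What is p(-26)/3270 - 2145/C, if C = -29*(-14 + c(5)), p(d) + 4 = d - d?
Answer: -21047264/3935445 ≈ -5.3481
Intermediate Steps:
p(d) = -4 (p(d) = -4 + (d - d) = -4 + 0 = -4)
c(B) = 1/(1 + B)
C = 2407/6 (C = -29*(-14 + 1/(1 + 5)) = -29*(-14 + 1/6) = -29*(-14 + ⅙) = -29*(-83/6) = 2407/6 ≈ 401.17)
p(-26)/3270 - 2145/C = -4/3270 - 2145/2407/6 = -4*1/3270 - 2145*6/2407 = -2/1635 - 12870/2407 = -21047264/3935445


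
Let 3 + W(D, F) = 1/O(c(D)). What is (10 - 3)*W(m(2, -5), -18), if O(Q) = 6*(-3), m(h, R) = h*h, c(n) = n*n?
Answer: -385/18 ≈ -21.389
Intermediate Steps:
c(n) = n²
m(h, R) = h²
O(Q) = -18
W(D, F) = -55/18 (W(D, F) = -3 + 1/(-18) = -3 - 1/18 = -55/18)
(10 - 3)*W(m(2, -5), -18) = (10 - 3)*(-55/18) = 7*(-55/18) = -385/18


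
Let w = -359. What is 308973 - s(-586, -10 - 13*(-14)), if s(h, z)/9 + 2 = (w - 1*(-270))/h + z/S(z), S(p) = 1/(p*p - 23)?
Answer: -26634542883/586 ≈ -4.5451e+7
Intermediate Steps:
S(p) = 1/(-23 + p**2) (S(p) = 1/(p**2 - 23) = 1/(-23 + p**2))
s(h, z) = -18 - 801/h + 9*z*(-23 + z**2) (s(h, z) = -18 + 9*((-359 - 1*(-270))/h + z/(1/(-23 + z**2))) = -18 + 9*((-359 + 270)/h + z*(-23 + z**2)) = -18 + 9*(-89/h + z*(-23 + z**2)) = -18 + (-801/h + 9*z*(-23 + z**2)) = -18 - 801/h + 9*z*(-23 + z**2))
308973 - s(-586, -10 - 13*(-14)) = 308973 - (-18 - 801/(-586) - 207*(-10 - 13*(-14)) + 9*(-10 - 13*(-14))**3) = 308973 - (-18 - 801*(-1/586) - 207*(-10 + 182) + 9*(-10 + 182)**3) = 308973 - (-18 + 801/586 - 207*172 + 9*172**3) = 308973 - (-18 + 801/586 - 35604 + 9*5088448) = 308973 - (-18 + 801/586 - 35604 + 45796032) = 308973 - 1*26815601061/586 = 308973 - 26815601061/586 = -26634542883/586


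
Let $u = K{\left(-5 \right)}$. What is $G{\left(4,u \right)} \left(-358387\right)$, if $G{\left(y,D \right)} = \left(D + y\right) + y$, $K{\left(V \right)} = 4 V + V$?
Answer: $6092579$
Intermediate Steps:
$K{\left(V \right)} = 5 V$
$u = -25$ ($u = 5 \left(-5\right) = -25$)
$G{\left(y,D \right)} = D + 2 y$
$G{\left(4,u \right)} \left(-358387\right) = \left(-25 + 2 \cdot 4\right) \left(-358387\right) = \left(-25 + 8\right) \left(-358387\right) = \left(-17\right) \left(-358387\right) = 6092579$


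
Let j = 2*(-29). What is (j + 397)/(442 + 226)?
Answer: 339/668 ≈ 0.50749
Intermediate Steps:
j = -58
(j + 397)/(442 + 226) = (-58 + 397)/(442 + 226) = 339/668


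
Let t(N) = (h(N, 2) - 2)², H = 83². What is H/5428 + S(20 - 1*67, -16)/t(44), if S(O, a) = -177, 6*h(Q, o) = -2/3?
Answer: -75334307/1959508 ≈ -38.445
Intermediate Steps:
h(Q, o) = -⅑ (h(Q, o) = (-2/3)/6 = (-2*⅓)/6 = (⅙)*(-⅔) = -⅑)
H = 6889
t(N) = 361/81 (t(N) = (-⅑ - 2)² = (-19/9)² = 361/81)
H/5428 + S(20 - 1*67, -16)/t(44) = 6889/5428 - 177/361/81 = 6889*(1/5428) - 177*81/361 = 6889/5428 - 14337/361 = -75334307/1959508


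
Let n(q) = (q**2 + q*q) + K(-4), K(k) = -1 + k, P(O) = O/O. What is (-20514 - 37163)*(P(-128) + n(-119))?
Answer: -1633297286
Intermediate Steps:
P(O) = 1
n(q) = -5 + 2*q**2 (n(q) = (q**2 + q*q) + (-1 - 4) = (q**2 + q**2) - 5 = 2*q**2 - 5 = -5 + 2*q**2)
(-20514 - 37163)*(P(-128) + n(-119)) = (-20514 - 37163)*(1 + (-5 + 2*(-119)**2)) = -57677*(1 + (-5 + 2*14161)) = -57677*(1 + (-5 + 28322)) = -57677*(1 + 28317) = -57677*28318 = -1633297286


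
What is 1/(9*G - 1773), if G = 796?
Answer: 1/5391 ≈ 0.00018549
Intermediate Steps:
1/(9*G - 1773) = 1/(9*796 - 1773) = 1/(7164 - 1773) = 1/5391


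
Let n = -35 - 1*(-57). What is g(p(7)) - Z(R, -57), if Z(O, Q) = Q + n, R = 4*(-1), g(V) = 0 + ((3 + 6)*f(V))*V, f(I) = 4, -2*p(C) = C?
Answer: -91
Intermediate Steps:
n = 22 (n = -35 + 57 = 22)
p(C) = -C/2
g(V) = 36*V (g(V) = 0 + ((3 + 6)*4)*V = 0 + (9*4)*V = 0 + 36*V = 36*V)
R = -4
Z(O, Q) = 22 + Q (Z(O, Q) = Q + 22 = 22 + Q)
g(p(7)) - Z(R, -57) = 36*(-½*7) - (22 - 57) = 36*(-7/2) - 1*(-35) = -126 + 35 = -91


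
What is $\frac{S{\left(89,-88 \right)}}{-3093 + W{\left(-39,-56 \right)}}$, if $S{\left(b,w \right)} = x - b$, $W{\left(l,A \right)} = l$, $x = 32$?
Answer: $\frac{19}{1044} \approx 0.018199$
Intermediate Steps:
$S{\left(b,w \right)} = 32 - b$
$\frac{S{\left(89,-88 \right)}}{-3093 + W{\left(-39,-56 \right)}} = \frac{32 - 89}{-3093 - 39} = \frac{32 - 89}{-3132} = \left(-57\right) \left(- \frac{1}{3132}\right) = \frac{19}{1044}$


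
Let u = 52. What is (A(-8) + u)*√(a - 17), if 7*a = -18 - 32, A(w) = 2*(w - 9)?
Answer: 234*I*√7/7 ≈ 88.444*I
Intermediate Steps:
A(w) = -18 + 2*w (A(w) = 2*(-9 + w) = -18 + 2*w)
a = -50/7 (a = (-18 - 32)/7 = (⅐)*(-50) = -50/7 ≈ -7.1429)
(A(-8) + u)*√(a - 17) = ((-18 + 2*(-8)) + 52)*√(-50/7 - 17) = ((-18 - 16) + 52)*√(-169/7) = (-34 + 52)*(13*I*√7/7) = 18*(13*I*√7/7) = 234*I*√7/7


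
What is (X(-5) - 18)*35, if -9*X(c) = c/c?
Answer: -5705/9 ≈ -633.89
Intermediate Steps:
X(c) = -1/9 (X(c) = -c/(9*c) = -1/9*1 = -1/9)
(X(-5) - 18)*35 = (-1/9 - 18)*35 = -163/9*35 = -5705/9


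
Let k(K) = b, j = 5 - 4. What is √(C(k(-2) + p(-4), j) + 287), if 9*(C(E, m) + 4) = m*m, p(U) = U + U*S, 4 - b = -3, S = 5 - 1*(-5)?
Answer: 14*√13/3 ≈ 16.826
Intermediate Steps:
j = 1
S = 10 (S = 5 + 5 = 10)
b = 7 (b = 4 - 1*(-3) = 4 + 3 = 7)
k(K) = 7
p(U) = 11*U (p(U) = U + U*10 = U + 10*U = 11*U)
C(E, m) = -4 + m²/9 (C(E, m) = -4 + (m*m)/9 = -4 + m²/9)
√(C(k(-2) + p(-4), j) + 287) = √((-4 + (⅑)*1²) + 287) = √((-4 + (⅑)*1) + 287) = √((-4 + ⅑) + 287) = √(-35/9 + 287) = √(2548/9) = 14*√13/3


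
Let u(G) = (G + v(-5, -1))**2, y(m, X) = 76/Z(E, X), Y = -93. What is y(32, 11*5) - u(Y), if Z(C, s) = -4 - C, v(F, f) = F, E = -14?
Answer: -47982/5 ≈ -9596.4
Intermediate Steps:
y(m, X) = 38/5 (y(m, X) = 76/(-4 - 1*(-14)) = 76/(-4 + 14) = 76/10 = 76*(1/10) = 38/5)
u(G) = (-5 + G)**2 (u(G) = (G - 5)**2 = (-5 + G)**2)
y(32, 11*5) - u(Y) = 38/5 - (-5 - 93)**2 = 38/5 - 1*(-98)**2 = 38/5 - 1*9604 = 38/5 - 9604 = -47982/5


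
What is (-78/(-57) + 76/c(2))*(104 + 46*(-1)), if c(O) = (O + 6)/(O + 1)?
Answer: 32915/19 ≈ 1732.4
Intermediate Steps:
c(O) = (6 + O)/(1 + O)
(-78/(-57) + 76/c(2))*(104 + 46*(-1)) = (-78/(-57) + 76/(((6 + 2)/(1 + 2))))*(104 + 46*(-1)) = (-78*(-1/57) + 76/((8/3)))*(104 - 46) = (26/19 + 76/(((⅓)*8)))*58 = (26/19 + 76/(8/3))*58 = (26/19 + 76*(3/8))*58 = (26/19 + 57/2)*58 = (1135/38)*58 = 32915/19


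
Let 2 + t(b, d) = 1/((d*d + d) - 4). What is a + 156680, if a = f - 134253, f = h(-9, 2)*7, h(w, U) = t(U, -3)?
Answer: 44833/2 ≈ 22417.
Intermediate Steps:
t(b, d) = -2 + 1/(-4 + d + d**2) (t(b, d) = -2 + 1/((d*d + d) - 4) = -2 + 1/((d**2 + d) - 4) = -2 + 1/((d + d**2) - 4) = -2 + 1/(-4 + d + d**2))
h(w, U) = -3/2 (h(w, U) = (9 - 2*(-3) - 2*(-3)**2)/(-4 - 3 + (-3)**2) = (9 + 6 - 2*9)/(-4 - 3 + 9) = (9 + 6 - 18)/2 = (1/2)*(-3) = -3/2)
f = -21/2 (f = -3/2*7 = -21/2 ≈ -10.500)
a = -268527/2 (a = -21/2 - 134253 = -268527/2 ≈ -1.3426e+5)
a + 156680 = -268527/2 + 156680 = 44833/2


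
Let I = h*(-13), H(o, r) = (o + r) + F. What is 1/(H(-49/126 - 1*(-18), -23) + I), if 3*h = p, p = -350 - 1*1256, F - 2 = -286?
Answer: 18/120059 ≈ 0.00014993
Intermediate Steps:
F = -284 (F = 2 - 286 = -284)
p = -1606 (p = -350 - 1256 = -1606)
h = -1606/3 (h = (⅓)*(-1606) = -1606/3 ≈ -535.33)
H(o, r) = -284 + o + r (H(o, r) = (o + r) - 284 = -284 + o + r)
I = 20878/3 (I = -1606/3*(-13) = 20878/3 ≈ 6959.3)
1/(H(-49/126 - 1*(-18), -23) + I) = 1/((-284 + (-49/126 - 1*(-18)) - 23) + 20878/3) = 1/((-284 + (-49*1/126 + 18) - 23) + 20878/3) = 1/((-284 + (-7/18 + 18) - 23) + 20878/3) = 1/((-284 + 317/18 - 23) + 20878/3) = 1/(-5209/18 + 20878/3) = 1/(120059/18) = 18/120059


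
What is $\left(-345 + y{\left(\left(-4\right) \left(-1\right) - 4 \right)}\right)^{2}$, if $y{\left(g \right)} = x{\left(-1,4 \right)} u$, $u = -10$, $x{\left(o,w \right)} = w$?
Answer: $148225$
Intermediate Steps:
$y{\left(g \right)} = -40$ ($y{\left(g \right)} = 4 \left(-10\right) = -40$)
$\left(-345 + y{\left(\left(-4\right) \left(-1\right) - 4 \right)}\right)^{2} = \left(-345 - 40\right)^{2} = \left(-385\right)^{2} = 148225$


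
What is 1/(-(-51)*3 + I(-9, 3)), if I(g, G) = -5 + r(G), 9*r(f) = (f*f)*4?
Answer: 1/152 ≈ 0.0065789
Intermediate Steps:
r(f) = 4*f**2/9 (r(f) = ((f*f)*4)/9 = (f**2*4)/9 = (4*f**2)/9 = 4*f**2/9)
I(g, G) = -5 + 4*G**2/9
1/(-(-51)*3 + I(-9, 3)) = 1/(-(-51)*3 + (-5 + (4/9)*3**2)) = 1/(-51*(-3) + (-5 + (4/9)*9)) = 1/(153 + (-5 + 4)) = 1/(153 - 1) = 1/152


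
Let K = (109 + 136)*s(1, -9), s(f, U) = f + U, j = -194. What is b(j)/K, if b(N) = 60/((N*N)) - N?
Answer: -1825361/18441640 ≈ -0.098980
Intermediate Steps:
s(f, U) = U + f
K = -1960 (K = (109 + 136)*(-9 + 1) = 245*(-8) = -1960)
b(N) = -N + 60/N² (b(N) = 60/(N²) - N = 60/N² - N = -N + 60/N²)
b(j)/K = (-1*(-194) + 60/(-194)²)/(-1960) = (194 + 60*(1/37636))*(-1/1960) = (194 + 15/9409)*(-1/1960) = (1825361/9409)*(-1/1960) = -1825361/18441640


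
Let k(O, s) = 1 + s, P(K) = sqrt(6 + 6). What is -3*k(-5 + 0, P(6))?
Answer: -3 - 6*sqrt(3) ≈ -13.392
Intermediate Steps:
P(K) = 2*sqrt(3) (P(K) = sqrt(12) = 2*sqrt(3))
-3*k(-5 + 0, P(6)) = -3*(1 + 2*sqrt(3)) = -3 - 6*sqrt(3)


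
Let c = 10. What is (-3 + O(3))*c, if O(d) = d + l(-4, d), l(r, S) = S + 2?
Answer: 50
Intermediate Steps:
l(r, S) = 2 + S
O(d) = 2 + 2*d (O(d) = d + (2 + d) = 2 + 2*d)
(-3 + O(3))*c = (-3 + (2 + 2*3))*10 = (-3 + (2 + 6))*10 = (-3 + 8)*10 = 5*10 = 50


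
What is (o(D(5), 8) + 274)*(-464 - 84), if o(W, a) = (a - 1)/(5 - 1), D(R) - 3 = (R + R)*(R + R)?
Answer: -151111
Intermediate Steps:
D(R) = 3 + 4*R² (D(R) = 3 + (R + R)*(R + R) = 3 + (2*R)*(2*R) = 3 + 4*R²)
o(W, a) = -¼ + a/4 (o(W, a) = (-1 + a)/4 = (-1 + a)*(¼) = -¼ + a/4)
(o(D(5), 8) + 274)*(-464 - 84) = ((-¼ + (¼)*8) + 274)*(-464 - 84) = ((-¼ + 2) + 274)*(-548) = (7/4 + 274)*(-548) = (1103/4)*(-548) = -151111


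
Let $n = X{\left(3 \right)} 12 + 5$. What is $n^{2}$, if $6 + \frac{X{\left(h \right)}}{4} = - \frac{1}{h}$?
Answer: $89401$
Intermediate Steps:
$X{\left(h \right)} = -24 - \frac{4}{h}$ ($X{\left(h \right)} = -24 + 4 \left(- \frac{1}{h}\right) = -24 - \frac{4}{h}$)
$n = -299$ ($n = \left(-24 - \frac{4}{3}\right) 12 + 5 = \left(- \frac{76}{3}\right) 12 + 5 = -304 + 5 = -299$)
$n^{2} = \left(-299\right)^{2} = 89401$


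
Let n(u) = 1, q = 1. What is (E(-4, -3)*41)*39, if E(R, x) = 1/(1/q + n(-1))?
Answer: 1599/2 ≈ 799.50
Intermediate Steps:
E(R, x) = 1/2 (E(R, x) = 1/(1/1 + 1) = 1/(1 + 1) = 1/2)
(E(-4, -3)*41)*39 = ((1/2)*41)*39 = (41/2)*39 = 1599/2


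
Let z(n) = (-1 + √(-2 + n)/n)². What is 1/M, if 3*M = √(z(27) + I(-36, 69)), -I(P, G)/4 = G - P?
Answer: -81*I*√19106/76424 ≈ -0.1465*I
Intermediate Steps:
z(n) = (-1 + √(-2 + n)/n)²
I(P, G) = -4*G + 4*P (I(P, G) = -4*(G - P) = -4*G + 4*P)
M = 4*I*√19106/81 (M = √((27 - √(-2 + 27))²/27² + (-4*69 + 4*(-36)))/3 = √((27 - √25)²/729 + (-276 - 144))/3 = √((27 - 1*5)²/729 - 420)/3 = √((27 - 5)²/729 - 420)/3 = √((1/729)*22² - 420)/3 = √((1/729)*484 - 420)/3 = √(484/729 - 420)/3 = √(-305696/729)/3 = (4*I*√19106/27)/3 = 4*I*√19106/81 ≈ 6.8259*I)
1/M = 1/(4*I*√19106/81) = -81*I*√19106/76424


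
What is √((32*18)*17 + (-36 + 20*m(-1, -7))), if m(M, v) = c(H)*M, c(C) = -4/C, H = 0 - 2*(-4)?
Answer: √9766 ≈ 98.823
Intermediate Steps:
H = 8 (H = 0 + 8 = 8)
m(M, v) = -M/2 (m(M, v) = (-4/8)*M = (-4*⅛)*M = -M/2)
√((32*18)*17 + (-36 + 20*m(-1, -7))) = √((32*18)*17 + (-36 + 20*(-½*(-1)))) = √(576*17 + (-36 + 20*(½))) = √(9792 + (-36 + 10)) = √(9792 - 26) = √9766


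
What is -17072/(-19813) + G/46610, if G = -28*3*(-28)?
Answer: 421163048/461741965 ≈ 0.91212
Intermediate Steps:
G = 2352 (G = -84*(-28) = 2352)
-17072/(-19813) + G/46610 = -17072/(-19813) + 2352/46610 = -17072*(-1/19813) + 2352*(1/46610) = 17072/19813 + 1176/23305 = 421163048/461741965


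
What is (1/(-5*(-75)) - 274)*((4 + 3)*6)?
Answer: -1438486/125 ≈ -11508.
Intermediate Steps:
(1/(-5*(-75)) - 274)*((4 + 3)*6) = (1/375 - 274)*(7*6) = (1/375 - 274)*42 = -102749/375*42 = -1438486/125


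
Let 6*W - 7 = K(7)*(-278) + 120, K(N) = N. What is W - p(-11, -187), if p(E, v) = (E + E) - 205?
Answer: -457/6 ≈ -76.167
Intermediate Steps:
p(E, v) = -205 + 2*E (p(E, v) = 2*E - 205 = -205 + 2*E)
W = -1819/6 (W = 7/6 + (7*(-278) + 120)/6 = 7/6 + (-1946 + 120)/6 = 7/6 + (⅙)*(-1826) = 7/6 - 913/3 = -1819/6 ≈ -303.17)
W - p(-11, -187) = -1819/6 - (-205 + 2*(-11)) = -1819/6 - (-205 - 22) = -1819/6 - 1*(-227) = -1819/6 + 227 = -457/6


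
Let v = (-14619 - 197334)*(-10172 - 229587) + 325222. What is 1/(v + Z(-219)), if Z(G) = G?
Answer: 1/50817964330 ≈ 1.9678e-11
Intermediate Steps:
v = 50817964549 (v = -211953*(-239759) + 325222 = 50817639327 + 325222 = 50817964549)
1/(v + Z(-219)) = 1/(50817964549 - 219) = 1/50817964330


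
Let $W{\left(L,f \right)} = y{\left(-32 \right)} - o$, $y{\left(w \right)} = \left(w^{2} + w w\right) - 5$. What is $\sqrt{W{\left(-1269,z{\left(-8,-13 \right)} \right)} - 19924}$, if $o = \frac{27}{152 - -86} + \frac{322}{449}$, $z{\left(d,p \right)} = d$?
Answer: $\frac{3 i \sqrt{22689036977558}}{106862} \approx 133.72 i$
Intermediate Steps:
$y{\left(w \right)} = -5 + 2 w^{2}$ ($y{\left(w \right)} = \left(w^{2} + w^{2}\right) - 5 = 2 w^{2} - 5 = -5 + 2 w^{2}$)
$o = \frac{88759}{106862}$ ($o = \frac{27}{152 + 86} + 322 \cdot \frac{1}{449} = \frac{27}{238} + \frac{322}{449} = \frac{88759}{106862} \approx 0.8306$)
$W{\left(L,f \right)} = \frac{218230307}{106862}$ ($W{\left(L,f \right)} = \left(-5 + 2 \left(-32\right)^{2}\right) - \frac{88759}{106862} = \left(-5 + 2 \cdot 1024\right) - \frac{88759}{106862} = \left(-5 + 2048\right) - \frac{88759}{106862} = 2043 - \frac{88759}{106862} = \frac{218230307}{106862}$)
$\sqrt{W{\left(-1269,z{\left(-8,-13 \right)} \right)} - 19924} = \sqrt{\frac{218230307}{106862} - 19924} = \sqrt{- \frac{1910888181}{106862}} = \frac{3 i \sqrt{22689036977558}}{106862}$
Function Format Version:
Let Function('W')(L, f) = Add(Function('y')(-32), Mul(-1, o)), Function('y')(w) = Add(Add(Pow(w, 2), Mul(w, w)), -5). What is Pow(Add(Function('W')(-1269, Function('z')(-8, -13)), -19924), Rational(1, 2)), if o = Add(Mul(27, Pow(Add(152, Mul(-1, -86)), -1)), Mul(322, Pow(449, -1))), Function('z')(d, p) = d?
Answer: Mul(Rational(3, 106862), I, Pow(22689036977558, Rational(1, 2))) ≈ Mul(133.72, I)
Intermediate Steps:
Function('y')(w) = Add(-5, Mul(2, Pow(w, 2))) (Function('y')(w) = Add(Add(Pow(w, 2), Pow(w, 2)), -5) = Add(Mul(2, Pow(w, 2)), -5) = Add(-5, Mul(2, Pow(w, 2))))
o = Rational(88759, 106862) (o = Add(Mul(27, Pow(Add(152, 86), -1)), Mul(322, Rational(1, 449))) = Add(Mul(27, Pow(238, -1)), Rational(322, 449)) = Add(Mul(27, Rational(1, 238)), Rational(322, 449)) = Add(Rational(27, 238), Rational(322, 449)) = Rational(88759, 106862) ≈ 0.83060)
Function('W')(L, f) = Rational(218230307, 106862) (Function('W')(L, f) = Add(Add(-5, Mul(2, Pow(-32, 2))), Mul(-1, Rational(88759, 106862))) = Add(Add(-5, Mul(2, 1024)), Rational(-88759, 106862)) = Add(Add(-5, 2048), Rational(-88759, 106862)) = Add(2043, Rational(-88759, 106862)) = Rational(218230307, 106862))
Pow(Add(Function('W')(-1269, Function('z')(-8, -13)), -19924), Rational(1, 2)) = Pow(Add(Rational(218230307, 106862), -19924), Rational(1, 2)) = Pow(Rational(-1910888181, 106862), Rational(1, 2)) = Mul(Rational(3, 106862), I, Pow(22689036977558, Rational(1, 2)))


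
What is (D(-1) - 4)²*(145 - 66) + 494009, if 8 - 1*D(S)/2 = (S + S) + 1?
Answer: 509493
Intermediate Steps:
D(S) = 14 - 4*S (D(S) = 16 - 2*((S + S) + 1) = 16 - 2*(2*S + 1) = 16 - 2*(1 + 2*S) = 16 + (-2 - 4*S) = 14 - 4*S)
(D(-1) - 4)²*(145 - 66) + 494009 = ((14 - 4*(-1)) - 4)²*(145 - 66) + 494009 = ((14 + 4) - 4)²*79 + 494009 = (18 - 4)²*79 + 494009 = 14²*79 + 494009 = 196*79 + 494009 = 15484 + 494009 = 509493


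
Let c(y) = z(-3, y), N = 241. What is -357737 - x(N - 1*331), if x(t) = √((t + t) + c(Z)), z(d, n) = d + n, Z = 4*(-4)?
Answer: -357737 - I*√199 ≈ -3.5774e+5 - 14.107*I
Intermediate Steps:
Z = -16
c(y) = -3 + y
x(t) = √(-19 + 2*t) (x(t) = √((t + t) + (-3 - 16)) = √(2*t - 19) = √(-19 + 2*t))
-357737 - x(N - 1*331) = -357737 - √(-19 + 2*(241 - 1*331)) = -357737 - √(-19 + 2*(241 - 331)) = -357737 - √(-19 + 2*(-90)) = -357737 - √(-19 - 180) = -357737 - √(-199) = -357737 - I*√199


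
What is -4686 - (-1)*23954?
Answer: 19268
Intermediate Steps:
-4686 - (-1)*23954 = -4686 - 1*(-23954) = -4686 + 23954 = 19268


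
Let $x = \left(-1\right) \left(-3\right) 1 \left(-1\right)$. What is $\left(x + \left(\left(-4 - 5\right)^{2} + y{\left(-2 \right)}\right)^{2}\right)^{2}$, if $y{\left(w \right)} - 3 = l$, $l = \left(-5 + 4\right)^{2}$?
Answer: $52157284$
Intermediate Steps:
$l = 1$ ($l = \left(-1\right)^{2} = 1$)
$y{\left(w \right)} = 4$ ($y{\left(w \right)} = 3 + 1 = 4$)
$x = -3$ ($x = 3 \left(-1\right) = -3$)
$\left(x + \left(\left(-4 - 5\right)^{2} + y{\left(-2 \right)}\right)^{2}\right)^{2} = \left(-3 + \left(\left(-4 - 5\right)^{2} + 4\right)^{2}\right)^{2} = \left(-3 + \left(\left(-9\right)^{2} + 4\right)^{2}\right)^{2} = \left(-3 + \left(81 + 4\right)^{2}\right)^{2} = \left(-3 + 85^{2}\right)^{2} = \left(-3 + 7225\right)^{2} = 7222^{2} = 52157284$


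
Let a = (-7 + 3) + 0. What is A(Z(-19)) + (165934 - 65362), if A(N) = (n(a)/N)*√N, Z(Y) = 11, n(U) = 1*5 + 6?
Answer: 100572 + √11 ≈ 1.0058e+5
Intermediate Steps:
a = -4 (a = -4 + 0 = -4)
n(U) = 11 (n(U) = 5 + 6 = 11)
A(N) = 11/√N (A(N) = (11/N)*√N = 11/√N)
A(Z(-19)) + (165934 - 65362) = 11/√11 + (165934 - 65362) = 11*(√11/11) + 100572 = √11 + 100572 = 100572 + √11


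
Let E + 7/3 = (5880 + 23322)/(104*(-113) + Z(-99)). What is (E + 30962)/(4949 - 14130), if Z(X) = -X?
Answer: -1082231381/320958579 ≈ -3.3719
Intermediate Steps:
E = -169177/34959 (E = -7/3 + (5880 + 23322)/(104*(-113) - 1*(-99)) = -7/3 + 29202/(-11752 + 99) = -7/3 + 29202/(-11653) = -7/3 + 29202*(-1/11653) = -7/3 - 29202/11653 = -169177/34959 ≈ -4.8393)
(E + 30962)/(4949 - 14130) = (-169177/34959 + 30962)/(4949 - 14130) = (1082231381/34959)/(-9181) = (1082231381/34959)*(-1/9181) = -1082231381/320958579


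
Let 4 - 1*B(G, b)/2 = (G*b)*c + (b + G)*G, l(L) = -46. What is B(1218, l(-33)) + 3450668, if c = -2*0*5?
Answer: 595684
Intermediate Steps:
c = 0 (c = 0*5 = 0)
B(G, b) = 8 - 2*G*(G + b) (B(G, b) = 8 - 2*((G*b)*0 + (b + G)*G) = 8 - 2*(0 + (G + b)*G) = 8 - 2*(0 + G*(G + b)) = 8 - 2*G*(G + b))
B(1218, l(-33)) + 3450668 = (8 - 2*1218² - 2*1218*(-46)) + 3450668 = (8 - 2*1483524 + 112056) + 3450668 = (8 - 2967048 + 112056) + 3450668 = -2854984 + 3450668 = 595684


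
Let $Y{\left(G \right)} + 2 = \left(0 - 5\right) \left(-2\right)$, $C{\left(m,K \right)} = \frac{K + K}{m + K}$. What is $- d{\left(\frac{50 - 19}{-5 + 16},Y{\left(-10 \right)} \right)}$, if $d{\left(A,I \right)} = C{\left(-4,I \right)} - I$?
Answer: $4$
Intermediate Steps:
$C{\left(m,K \right)} = \frac{2 K}{K + m}$
$Y{\left(G \right)} = 8$ ($Y{\left(G \right)} = -2 + \left(0 - 5\right) \left(-2\right) = -2 - -10 = -2 + 10 = 8$)
$d{\left(A,I \right)} = - I + \frac{2 I}{-4 + I}$ ($d{\left(A,I \right)} = \frac{2 I}{I - 4} - I = \frac{2 I}{-4 + I} - I = - I + \frac{2 I}{-4 + I}$)
$- d{\left(\frac{50 - 19}{-5 + 16},Y{\left(-10 \right)} \right)} = - \frac{8 \left(6 - 8\right)}{-4 + 8} = - \frac{8 \left(6 - 8\right)}{4} = - \frac{8 \left(-2\right)}{4} = \left(-1\right) \left(-4\right) = 4$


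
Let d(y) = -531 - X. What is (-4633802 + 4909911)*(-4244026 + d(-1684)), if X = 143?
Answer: -1171999872300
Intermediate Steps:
d(y) = -674 (d(y) = -531 - 1*143 = -531 - 143 = -674)
(-4633802 + 4909911)*(-4244026 + d(-1684)) = (-4633802 + 4909911)*(-4244026 - 674) = 276109*(-4244700) = -1171999872300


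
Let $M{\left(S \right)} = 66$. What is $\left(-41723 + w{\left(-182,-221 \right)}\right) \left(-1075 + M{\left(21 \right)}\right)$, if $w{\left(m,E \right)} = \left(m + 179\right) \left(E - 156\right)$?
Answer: $40957328$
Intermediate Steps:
$w{\left(m,E \right)} = \left(-156 + E\right) \left(179 + m\right)$ ($w{\left(m,E \right)} = \left(179 + m\right) \left(-156 + E\right) = \left(-156 + E\right) \left(179 + m\right)$)
$\left(-41723 + w{\left(-182,-221 \right)}\right) \left(-1075 + M{\left(21 \right)}\right) = \left(-41723 - -1131\right) \left(-1075 + 66\right) = \left(-41723 + \left(-27924 + 28392 - 39559 + 40222\right)\right) \left(-1009\right) = \left(-41723 + 1131\right) \left(-1009\right) = \left(-40592\right) \left(-1009\right) = 40957328$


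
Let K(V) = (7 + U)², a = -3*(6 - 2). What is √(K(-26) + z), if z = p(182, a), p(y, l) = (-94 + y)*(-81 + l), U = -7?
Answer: 2*I*√2046 ≈ 90.465*I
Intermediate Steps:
a = -12 (a = -3*4 = -12)
K(V) = 0 (K(V) = (7 - 7)² = 0² = 0)
z = -8184 (z = 7614 - 94*(-12) - 81*182 - 12*182 = 7614 + 1128 - 14742 - 2184 = -8184)
√(K(-26) + z) = √(0 - 8184) = √(-8184) = 2*I*√2046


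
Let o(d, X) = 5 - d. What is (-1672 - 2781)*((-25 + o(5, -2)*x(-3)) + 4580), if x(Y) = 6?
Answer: -20283415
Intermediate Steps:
(-1672 - 2781)*((-25 + o(5, -2)*x(-3)) + 4580) = (-1672 - 2781)*((-25 + (5 - 1*5)*6) + 4580) = -4453*((-25 + (5 - 5)*6) + 4580) = -4453*((-25 + 0*6) + 4580) = -4453*((-25 + 0) + 4580) = -4453*(-25 + 4580) = -4453*4555 = -20283415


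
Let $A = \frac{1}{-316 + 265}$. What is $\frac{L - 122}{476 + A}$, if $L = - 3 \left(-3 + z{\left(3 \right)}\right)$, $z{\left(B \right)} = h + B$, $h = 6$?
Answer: $- \frac{1428}{4855} \approx -0.29413$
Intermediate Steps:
$z{\left(B \right)} = 6 + B$
$A = - \frac{1}{51}$ ($A = \frac{1}{-51} = - \frac{1}{51} \approx -0.019608$)
$L = -18$ ($L = - 3 \left(-3 + \left(6 + 3\right)\right) = - 3 \left(-3 + 9\right) = \left(-3\right) 6 = -18$)
$\frac{L - 122}{476 + A} = \frac{-18 - 122}{476 - \frac{1}{51}} = - \frac{140}{\frac{24275}{51}} = \left(-140\right) \frac{51}{24275} = - \frac{1428}{4855}$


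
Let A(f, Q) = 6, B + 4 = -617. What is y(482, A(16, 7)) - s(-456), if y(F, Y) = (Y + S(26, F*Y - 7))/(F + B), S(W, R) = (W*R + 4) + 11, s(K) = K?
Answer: -11647/139 ≈ -83.791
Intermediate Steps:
B = -621 (B = -4 - 617 = -621)
S(W, R) = 15 + R*W (S(W, R) = (R*W + 4) + 11 = (4 + R*W) + 11 = 15 + R*W)
y(F, Y) = (-167 + Y + 26*F*Y)/(-621 + F) (y(F, Y) = (Y + (15 + (F*Y - 7)*26))/(F - 621) = (Y + (15 + (-7 + F*Y)*26))/(-621 + F) = (Y + (15 + (-182 + 26*F*Y)))/(-621 + F) = (Y + (-167 + 26*F*Y))/(-621 + F) = (-167 + Y + 26*F*Y)/(-621 + F))
y(482, A(16, 7)) - s(-456) = (-167 + 6 + 26*482*6)/(-621 + 482) - 1*(-456) = (-167 + 6 + 75192)/(-139) + 456 = -1/139*75031 + 456 = -75031/139 + 456 = -11647/139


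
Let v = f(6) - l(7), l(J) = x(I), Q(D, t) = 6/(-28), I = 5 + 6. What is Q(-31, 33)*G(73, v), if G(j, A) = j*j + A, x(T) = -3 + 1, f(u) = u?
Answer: -16011/14 ≈ -1143.6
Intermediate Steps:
I = 11
Q(D, t) = -3/14 (Q(D, t) = 6*(-1/28) = -3/14)
x(T) = -2
l(J) = -2
v = 8 (v = 6 - 1*(-2) = 6 + 2 = 8)
G(j, A) = A + j**2 (G(j, A) = j**2 + A = A + j**2)
Q(-31, 33)*G(73, v) = -3*(8 + 73**2)/14 = -3*(8 + 5329)/14 = -3/14*5337 = -16011/14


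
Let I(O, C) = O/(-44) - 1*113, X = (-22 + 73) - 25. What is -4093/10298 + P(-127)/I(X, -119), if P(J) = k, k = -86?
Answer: 9255409/25734702 ≈ 0.35965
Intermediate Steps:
X = 26 (X = 51 - 25 = 26)
I(O, C) = -113 - O/44 (I(O, C) = O*(-1/44) - 113 = -O/44 - 113 = -113 - O/44)
P(J) = -86
-4093/10298 + P(-127)/I(X, -119) = -4093/10298 - 86/(-113 - 1/44*26) = -4093*1/10298 - 86/(-113 - 13/22) = -4093/10298 - 86/(-2499/22) = -4093/10298 - 86*(-22/2499) = -4093/10298 + 1892/2499 = 9255409/25734702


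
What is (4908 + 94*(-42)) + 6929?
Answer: 7889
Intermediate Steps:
(4908 + 94*(-42)) + 6929 = (4908 - 3948) + 6929 = 960 + 6929 = 7889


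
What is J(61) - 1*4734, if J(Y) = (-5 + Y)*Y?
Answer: -1318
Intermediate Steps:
J(Y) = Y*(-5 + Y)
J(61) - 1*4734 = 61*(-5 + 61) - 1*4734 = 61*56 - 4734 = 3416 - 4734 = -1318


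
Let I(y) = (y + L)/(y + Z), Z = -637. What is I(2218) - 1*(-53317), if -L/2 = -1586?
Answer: 84299567/1581 ≈ 53320.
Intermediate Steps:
L = 3172 (L = -2*(-1586) = 3172)
I(y) = (3172 + y)/(-637 + y) (I(y) = (y + 3172)/(y - 637) = (3172 + y)/(-637 + y))
I(2218) - 1*(-53317) = (3172 + 2218)/(-637 + 2218) - 1*(-53317) = 5390/1581 + 53317 = 84299567/1581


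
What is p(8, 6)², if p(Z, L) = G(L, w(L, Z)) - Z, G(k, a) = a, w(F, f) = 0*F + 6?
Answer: 4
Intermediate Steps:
w(F, f) = 6 (w(F, f) = 0 + 6 = 6)
p(Z, L) = 6 - Z
p(8, 6)² = (6 - 1*8)² = (6 - 8)² = (-2)² = 4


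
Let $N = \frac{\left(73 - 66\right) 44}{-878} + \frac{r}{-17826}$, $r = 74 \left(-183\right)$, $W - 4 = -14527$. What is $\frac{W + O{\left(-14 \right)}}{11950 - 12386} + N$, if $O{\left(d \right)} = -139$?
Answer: $\frac{9677853041}{284330642} \approx 34.037$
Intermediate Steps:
$W = -14523$ ($W = 4 - 14527 = -14523$)
$r = -13542$
$N = \frac{533289}{1304269}$ ($N = \frac{\left(73 - 66\right) 44}{-878} - \frac{13542}{-17826} = 7 \cdot 44 \left(- \frac{1}{878}\right) - - \frac{2257}{2971} = 308 \left(- \frac{1}{878}\right) + \frac{2257}{2971} = - \frac{154}{439} + \frac{2257}{2971} = \frac{533289}{1304269} \approx 0.40888$)
$\frac{W + O{\left(-14 \right)}}{11950 - 12386} + N = \frac{-14523 - 139}{11950 - 12386} + \frac{533289}{1304269} = - \frac{14662}{-436} + \frac{533289}{1304269} = \left(-14662\right) \left(- \frac{1}{436}\right) + \frac{533289}{1304269} = \frac{7331}{218} + \frac{533289}{1304269} = \frac{9677853041}{284330642}$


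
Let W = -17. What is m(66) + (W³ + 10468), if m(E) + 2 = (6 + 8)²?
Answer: 5749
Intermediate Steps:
m(E) = 194 (m(E) = -2 + (6 + 8)² = -2 + 14² = -2 + 196 = 194)
m(66) + (W³ + 10468) = 194 + ((-17)³ + 10468) = 194 + (-4913 + 10468) = 194 + 5555 = 5749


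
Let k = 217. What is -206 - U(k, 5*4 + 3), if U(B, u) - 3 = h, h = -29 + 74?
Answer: -254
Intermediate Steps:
h = 45
U(B, u) = 48 (U(B, u) = 3 + 45 = 48)
-206 - U(k, 5*4 + 3) = -206 - 1*48 = -206 - 48 = -254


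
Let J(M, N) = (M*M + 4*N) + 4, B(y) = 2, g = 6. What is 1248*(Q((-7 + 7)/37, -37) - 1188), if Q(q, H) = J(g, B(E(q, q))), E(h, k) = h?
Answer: -1422720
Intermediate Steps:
J(M, N) = 4 + M² + 4*N (J(M, N) = (M² + 4*N) + 4 = 4 + M² + 4*N)
Q(q, H) = 48 (Q(q, H) = 4 + 6² + 4*2 = 4 + 36 + 8 = 48)
1248*(Q((-7 + 7)/37, -37) - 1188) = 1248*(48 - 1188) = 1248*(-1140) = -1422720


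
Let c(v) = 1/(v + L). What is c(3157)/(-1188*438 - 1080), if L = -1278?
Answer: -1/979755696 ≈ -1.0207e-9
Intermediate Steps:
c(v) = 1/(-1278 + v) (c(v) = 1/(v - 1278) = 1/(-1278 + v))
c(3157)/(-1188*438 - 1080) = 1/((-1278 + 3157)*(-1188*438 - 1080)) = 1/(1879*(-520344 - 1080)) = (1/1879)/(-521424) = (1/1879)*(-1/521424) = -1/979755696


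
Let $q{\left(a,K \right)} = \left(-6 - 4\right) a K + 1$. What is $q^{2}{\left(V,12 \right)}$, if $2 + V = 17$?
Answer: $3236401$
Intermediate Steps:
$V = 15$ ($V = -2 + 17 = 15$)
$q{\left(a,K \right)} = 1 - 10 K a$ ($q{\left(a,K \right)} = - 10 a K + 1 = - 10 K a + 1 = 1 - 10 K a$)
$q^{2}{\left(V,12 \right)} = \left(1 - 120 \cdot 15\right)^{2} = \left(1 - 1800\right)^{2} = \left(-1799\right)^{2} = 3236401$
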